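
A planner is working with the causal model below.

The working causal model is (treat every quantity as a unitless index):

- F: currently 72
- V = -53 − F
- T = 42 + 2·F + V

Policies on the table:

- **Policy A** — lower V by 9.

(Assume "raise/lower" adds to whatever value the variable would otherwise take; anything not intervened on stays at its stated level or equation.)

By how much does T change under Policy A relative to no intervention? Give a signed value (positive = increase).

Baseline:
  F = 72
  V = -53 − 72 = -125
  T = 42 + 2·72 + (-125) = 61
Policy A (V − 9):
  F = 72
  V = -53 − 72 (−9 from intervention) = -134
  T = 42 + 2·72 + (-134) = 52
Change in T: 52 − 61 = -9

-9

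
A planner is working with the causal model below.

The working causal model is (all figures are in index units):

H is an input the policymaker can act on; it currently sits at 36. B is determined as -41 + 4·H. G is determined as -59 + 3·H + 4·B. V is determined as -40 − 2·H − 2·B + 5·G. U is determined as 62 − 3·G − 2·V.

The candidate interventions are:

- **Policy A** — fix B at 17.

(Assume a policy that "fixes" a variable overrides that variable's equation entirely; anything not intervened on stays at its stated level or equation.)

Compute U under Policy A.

Policy A (B := 17):
  H = 36
  B = 17
  G = -59 + 3·36 + 4·17 = 117
  V = -40 − 2·36 − 2·17 + 5·117 = 439
  U = 62 − 3·117 − 2·439 = -1167

-1167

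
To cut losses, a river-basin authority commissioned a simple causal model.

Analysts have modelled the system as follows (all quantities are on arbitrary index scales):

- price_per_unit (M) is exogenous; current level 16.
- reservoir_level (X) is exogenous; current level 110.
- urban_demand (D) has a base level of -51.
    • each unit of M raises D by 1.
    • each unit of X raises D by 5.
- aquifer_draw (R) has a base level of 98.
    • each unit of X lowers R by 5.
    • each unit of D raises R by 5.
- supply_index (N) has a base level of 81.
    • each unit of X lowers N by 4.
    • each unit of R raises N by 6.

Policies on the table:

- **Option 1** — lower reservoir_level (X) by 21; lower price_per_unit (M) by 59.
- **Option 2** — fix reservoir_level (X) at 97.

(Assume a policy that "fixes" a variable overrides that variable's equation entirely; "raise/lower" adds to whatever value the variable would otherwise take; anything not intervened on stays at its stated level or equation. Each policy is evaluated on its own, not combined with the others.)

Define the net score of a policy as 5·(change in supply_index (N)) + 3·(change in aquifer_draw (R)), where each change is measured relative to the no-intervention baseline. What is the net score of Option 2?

-8320

Baseline:
  M = 16
  X = 110
  D = -51 + 16 + 5·110 = 515
  R = 98 − 5·110 + 5·515 = 2123
  N = 81 − 4·110 + 6·2123 = 12379
Option 2 (X := 97):
  M = 16
  X = 97
  D = -51 + 16 + 5·97 = 450
  R = 98 − 5·97 + 5·450 = 1863
  N = 81 − 4·97 + 6·1863 = 10871
ΔN = 10871 − 12379 = -1508; ΔR = 1863 − 2123 = -260
Score = 5·(-1508) + 3·(-260) = -8320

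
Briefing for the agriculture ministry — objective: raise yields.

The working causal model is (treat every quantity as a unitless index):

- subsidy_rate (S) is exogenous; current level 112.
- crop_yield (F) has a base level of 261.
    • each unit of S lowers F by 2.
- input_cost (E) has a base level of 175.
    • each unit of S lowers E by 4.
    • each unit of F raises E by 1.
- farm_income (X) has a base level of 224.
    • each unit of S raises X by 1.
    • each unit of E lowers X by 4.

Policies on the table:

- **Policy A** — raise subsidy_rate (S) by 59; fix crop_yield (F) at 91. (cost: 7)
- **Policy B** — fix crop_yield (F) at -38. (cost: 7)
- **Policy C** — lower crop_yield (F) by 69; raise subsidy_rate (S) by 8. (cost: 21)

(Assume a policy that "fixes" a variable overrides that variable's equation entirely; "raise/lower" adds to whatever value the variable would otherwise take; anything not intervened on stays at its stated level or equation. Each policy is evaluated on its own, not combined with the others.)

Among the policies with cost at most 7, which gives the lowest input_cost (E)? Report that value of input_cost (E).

Policy A (S + 59, F := 91):
  S = 112 + 59 = 171
  F = 91
  E = 175 − 4·171 + 91 = -418
Policy B (F := -38):
  S = 112
  F = -38
  E = 175 − 4·112 + (-38) = -311
Comparing — Policy A: E=-418, Policy B: E=-311. Lowest is -418 (Policy A).

-418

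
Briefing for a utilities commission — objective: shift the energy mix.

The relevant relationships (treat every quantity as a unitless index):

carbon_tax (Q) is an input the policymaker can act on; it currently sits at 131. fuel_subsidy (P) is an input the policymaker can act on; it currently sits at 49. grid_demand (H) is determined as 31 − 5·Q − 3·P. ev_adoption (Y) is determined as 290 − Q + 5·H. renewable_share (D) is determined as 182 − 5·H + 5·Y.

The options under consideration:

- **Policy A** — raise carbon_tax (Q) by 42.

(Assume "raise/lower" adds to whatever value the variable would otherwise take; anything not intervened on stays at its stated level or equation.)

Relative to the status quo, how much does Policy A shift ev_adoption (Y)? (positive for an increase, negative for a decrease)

-1092

Baseline:
  Q = 131
  P = 49
  H = 31 − 5·131 − 3·49 = -771
  Y = 290 − 131 + 5·(-771) = -3696
Policy A (Q + 42):
  Q = 131 + 42 = 173
  P = 49
  H = 31 − 5·173 − 3·49 = -981
  Y = 290 − 173 + 5·(-981) = -4788
Change in Y: -4788 − (-3696) = -1092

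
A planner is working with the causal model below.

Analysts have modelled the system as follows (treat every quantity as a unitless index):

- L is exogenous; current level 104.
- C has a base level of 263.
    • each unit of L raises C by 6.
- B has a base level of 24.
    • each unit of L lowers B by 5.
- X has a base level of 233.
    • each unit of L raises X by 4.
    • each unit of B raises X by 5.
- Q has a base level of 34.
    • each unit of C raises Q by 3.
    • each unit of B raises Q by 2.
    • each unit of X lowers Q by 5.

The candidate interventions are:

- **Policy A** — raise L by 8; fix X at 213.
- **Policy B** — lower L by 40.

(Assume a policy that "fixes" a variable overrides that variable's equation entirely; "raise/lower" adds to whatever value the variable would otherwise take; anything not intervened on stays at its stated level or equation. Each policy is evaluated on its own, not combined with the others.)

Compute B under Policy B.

-296

Policy B (L − 40):
  L = 104 − 40 = 64
  B = 24 − 5·64 = -296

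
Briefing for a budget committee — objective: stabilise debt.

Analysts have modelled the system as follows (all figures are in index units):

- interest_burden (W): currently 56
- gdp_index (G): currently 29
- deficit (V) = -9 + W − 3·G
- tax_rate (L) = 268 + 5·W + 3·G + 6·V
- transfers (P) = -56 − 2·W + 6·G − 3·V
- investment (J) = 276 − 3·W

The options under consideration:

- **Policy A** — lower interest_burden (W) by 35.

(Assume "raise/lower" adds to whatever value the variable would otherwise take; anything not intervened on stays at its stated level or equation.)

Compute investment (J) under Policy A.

Policy A (W − 35):
  W = 56 − 35 = 21
  J = 276 − 3·21 = 213

213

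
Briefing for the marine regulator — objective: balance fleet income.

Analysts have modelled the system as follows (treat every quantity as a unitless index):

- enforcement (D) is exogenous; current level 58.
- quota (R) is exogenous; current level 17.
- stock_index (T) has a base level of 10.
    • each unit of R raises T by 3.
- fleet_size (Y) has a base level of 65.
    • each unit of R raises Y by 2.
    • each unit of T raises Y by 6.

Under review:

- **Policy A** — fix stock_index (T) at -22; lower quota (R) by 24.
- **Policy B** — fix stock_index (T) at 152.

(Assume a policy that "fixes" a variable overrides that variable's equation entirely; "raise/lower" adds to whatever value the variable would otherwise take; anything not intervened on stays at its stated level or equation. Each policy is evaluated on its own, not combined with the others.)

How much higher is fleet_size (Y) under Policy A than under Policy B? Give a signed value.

Policy A (T := -22, R − 24):
  R = 17 − 24 = -7
  T = -22
  Y = 65 + 2·(-7) + 6·(-22) = -81
Policy B (T := 152):
  R = 17
  T = 152
  Y = 65 + 2·17 + 6·152 = 1011
Y: -81 − 1011 = -1092

-1092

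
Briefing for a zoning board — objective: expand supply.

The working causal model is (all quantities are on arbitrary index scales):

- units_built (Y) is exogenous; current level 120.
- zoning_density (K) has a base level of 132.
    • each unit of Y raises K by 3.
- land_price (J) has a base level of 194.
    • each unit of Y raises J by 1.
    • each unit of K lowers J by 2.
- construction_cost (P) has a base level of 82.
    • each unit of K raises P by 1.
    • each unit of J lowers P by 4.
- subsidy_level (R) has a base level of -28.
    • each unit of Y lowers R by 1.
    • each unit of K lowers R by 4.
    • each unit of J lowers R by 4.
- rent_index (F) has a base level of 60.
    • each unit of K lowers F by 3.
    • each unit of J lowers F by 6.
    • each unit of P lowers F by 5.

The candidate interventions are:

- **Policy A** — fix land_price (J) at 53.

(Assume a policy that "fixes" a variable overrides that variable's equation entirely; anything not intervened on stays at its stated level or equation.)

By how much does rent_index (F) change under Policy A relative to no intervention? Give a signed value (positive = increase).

10122

Baseline:
  Y = 120
  K = 132 + 3·120 = 492
  J = 194 + 120 − 2·492 = -670
  P = 82 + 492 − 4·(-670) = 3254
  F = 60 − 3·492 − 6·(-670) − 5·3254 = -13666
Policy A (J := 53):
  Y = 120
  K = 132 + 3·120 = 492
  J = 53
  P = 82 + 492 − 4·53 = 362
  F = 60 − 3·492 − 6·53 − 5·362 = -3544
Change in F: -3544 − (-13666) = 10122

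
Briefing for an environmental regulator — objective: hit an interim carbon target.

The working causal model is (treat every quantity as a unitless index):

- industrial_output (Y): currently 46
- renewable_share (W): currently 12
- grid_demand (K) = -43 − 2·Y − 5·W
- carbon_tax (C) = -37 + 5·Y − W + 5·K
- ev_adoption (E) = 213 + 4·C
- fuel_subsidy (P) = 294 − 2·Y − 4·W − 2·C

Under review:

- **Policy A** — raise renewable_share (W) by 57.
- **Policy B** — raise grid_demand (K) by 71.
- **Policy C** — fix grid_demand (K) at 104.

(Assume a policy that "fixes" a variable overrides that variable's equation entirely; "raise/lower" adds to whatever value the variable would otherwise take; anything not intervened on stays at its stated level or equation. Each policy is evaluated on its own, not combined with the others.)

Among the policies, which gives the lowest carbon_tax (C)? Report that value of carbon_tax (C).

Policy A (W + 57):
  Y = 46
  W = 12 + 57 = 69
  K = -43 − 2·46 − 5·69 = -480
  C = -37 + 5·46 − 69 + 5·(-480) = -2276
Policy B (K + 71):
  Y = 46
  W = 12
  K = -43 − 2·46 − 5·12 (+71 from intervention) = -124
  C = -37 + 5·46 − 12 + 5·(-124) = -439
Policy C (K := 104):
  Y = 46
  W = 12
  K = 104
  C = -37 + 5·46 − 12 + 5·104 = 701
Comparing — Policy A: C=-2276, Policy B: C=-439, Policy C: C=701. Lowest is -2276 (Policy A).

-2276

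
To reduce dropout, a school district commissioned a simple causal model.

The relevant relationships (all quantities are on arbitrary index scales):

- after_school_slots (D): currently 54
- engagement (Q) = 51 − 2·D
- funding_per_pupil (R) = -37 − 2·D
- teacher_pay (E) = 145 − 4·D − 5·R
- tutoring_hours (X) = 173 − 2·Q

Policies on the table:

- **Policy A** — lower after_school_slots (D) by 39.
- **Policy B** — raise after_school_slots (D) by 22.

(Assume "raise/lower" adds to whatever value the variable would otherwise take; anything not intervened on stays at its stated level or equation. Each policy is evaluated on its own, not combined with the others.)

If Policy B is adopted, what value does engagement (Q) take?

-101

Policy B (D + 22):
  D = 54 + 22 = 76
  Q = 51 − 2·76 = -101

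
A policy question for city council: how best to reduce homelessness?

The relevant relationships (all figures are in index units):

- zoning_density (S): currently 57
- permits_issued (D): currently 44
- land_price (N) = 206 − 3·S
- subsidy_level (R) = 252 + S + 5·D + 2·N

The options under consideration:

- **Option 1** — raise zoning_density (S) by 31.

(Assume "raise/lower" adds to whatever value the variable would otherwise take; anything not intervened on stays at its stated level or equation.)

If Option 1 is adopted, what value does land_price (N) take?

Option 1 (S + 31):
  S = 57 + 31 = 88
  N = 206 − 3·88 = -58

-58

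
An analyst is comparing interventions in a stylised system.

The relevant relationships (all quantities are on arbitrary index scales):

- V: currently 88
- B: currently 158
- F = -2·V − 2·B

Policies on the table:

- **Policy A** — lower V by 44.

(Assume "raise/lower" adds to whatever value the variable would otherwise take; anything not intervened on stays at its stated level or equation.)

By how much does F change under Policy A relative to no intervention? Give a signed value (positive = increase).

Baseline:
  V = 88
  B = 158
  F = 0 − 2·88 − 2·158 = -492
Policy A (V − 44):
  V = 88 − 44 = 44
  B = 158
  F = 0 − 2·44 − 2·158 = -404
Change in F: -404 − (-492) = 88

88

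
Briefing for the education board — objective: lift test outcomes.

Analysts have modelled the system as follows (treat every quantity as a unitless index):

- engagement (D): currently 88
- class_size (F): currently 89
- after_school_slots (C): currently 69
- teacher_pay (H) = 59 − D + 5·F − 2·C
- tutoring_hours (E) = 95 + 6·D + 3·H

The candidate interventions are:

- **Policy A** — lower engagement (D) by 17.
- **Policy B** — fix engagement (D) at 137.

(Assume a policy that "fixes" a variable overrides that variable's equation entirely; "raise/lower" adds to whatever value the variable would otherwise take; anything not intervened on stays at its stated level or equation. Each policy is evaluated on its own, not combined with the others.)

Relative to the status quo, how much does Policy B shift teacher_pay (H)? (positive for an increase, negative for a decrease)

Baseline:
  D = 88
  F = 89
  C = 69
  H = 59 − 88 + 5·89 − 2·69 = 278
Policy B (D := 137):
  D = 137
  F = 89
  C = 69
  H = 59 − 137 + 5·89 − 2·69 = 229
Change in H: 229 − 278 = -49

-49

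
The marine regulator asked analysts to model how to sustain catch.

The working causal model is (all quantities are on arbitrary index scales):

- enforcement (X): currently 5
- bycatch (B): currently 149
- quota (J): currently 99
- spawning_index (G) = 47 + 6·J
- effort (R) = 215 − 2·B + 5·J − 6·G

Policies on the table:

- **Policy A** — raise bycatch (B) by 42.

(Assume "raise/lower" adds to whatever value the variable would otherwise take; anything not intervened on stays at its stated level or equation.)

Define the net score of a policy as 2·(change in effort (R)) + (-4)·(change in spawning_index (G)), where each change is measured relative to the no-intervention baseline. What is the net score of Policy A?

Baseline:
  B = 149
  J = 99
  G = 47 + 6·99 = 641
  R = 215 − 2·149 + 5·99 − 6·641 = -3434
Policy A (B + 42):
  B = 149 + 42 = 191
  J = 99
  G = 47 + 6·99 = 641
  R = 215 − 2·191 + 5·99 − 6·641 = -3518
ΔR = -3518 − (-3434) = -84; ΔG = 641 − 641 = 0
Score = 2·(-84) + (-4)·0 = -168

-168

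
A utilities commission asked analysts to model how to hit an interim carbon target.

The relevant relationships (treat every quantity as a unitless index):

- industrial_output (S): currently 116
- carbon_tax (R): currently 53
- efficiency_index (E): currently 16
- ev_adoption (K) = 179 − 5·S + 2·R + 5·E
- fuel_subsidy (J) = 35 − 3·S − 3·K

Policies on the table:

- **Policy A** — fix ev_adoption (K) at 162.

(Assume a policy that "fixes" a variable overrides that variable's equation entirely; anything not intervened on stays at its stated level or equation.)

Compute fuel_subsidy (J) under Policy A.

Policy A (K := 162):
  S = 116
  R = 53
  E = 16
  K = 162
  J = 35 − 3·116 − 3·162 = -799

-799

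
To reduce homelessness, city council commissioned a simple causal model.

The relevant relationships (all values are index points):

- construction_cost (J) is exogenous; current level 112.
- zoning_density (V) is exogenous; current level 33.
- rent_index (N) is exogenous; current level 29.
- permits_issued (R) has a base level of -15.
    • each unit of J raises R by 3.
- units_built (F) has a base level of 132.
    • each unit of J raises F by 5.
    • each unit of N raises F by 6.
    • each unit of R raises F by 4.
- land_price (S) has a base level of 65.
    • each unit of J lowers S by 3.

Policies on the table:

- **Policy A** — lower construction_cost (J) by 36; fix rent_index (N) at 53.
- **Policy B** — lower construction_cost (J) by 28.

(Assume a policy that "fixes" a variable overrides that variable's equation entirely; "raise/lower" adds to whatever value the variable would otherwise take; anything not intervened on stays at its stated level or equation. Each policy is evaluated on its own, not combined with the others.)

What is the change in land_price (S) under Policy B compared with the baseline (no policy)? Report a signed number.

84

Baseline:
  J = 112
  S = 65 − 3·112 = -271
Policy B (J − 28):
  J = 112 − 28 = 84
  S = 65 − 3·84 = -187
Change in S: -187 − (-271) = 84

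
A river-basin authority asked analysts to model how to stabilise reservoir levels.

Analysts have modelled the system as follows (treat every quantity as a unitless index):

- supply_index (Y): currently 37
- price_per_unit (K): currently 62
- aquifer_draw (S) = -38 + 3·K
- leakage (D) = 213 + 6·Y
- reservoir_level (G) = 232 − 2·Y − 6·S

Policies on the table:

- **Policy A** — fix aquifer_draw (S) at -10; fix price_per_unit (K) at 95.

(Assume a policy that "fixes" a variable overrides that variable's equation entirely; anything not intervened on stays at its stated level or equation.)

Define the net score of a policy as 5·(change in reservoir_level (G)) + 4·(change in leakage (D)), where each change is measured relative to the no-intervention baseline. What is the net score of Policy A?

4740

Baseline:
  Y = 37
  K = 62
  S = -38 + 3·62 = 148
  D = 213 + 6·37 = 435
  G = 232 − 2·37 − 6·148 = -730
Policy A (S := -10, K := 95):
  Y = 37
  K = 95
  S = -10
  D = 213 + 6·37 = 435
  G = 232 − 2·37 − 6·(-10) = 218
ΔG = 218 − (-730) = 948; ΔD = 435 − 435 = 0
Score = 5·948 + 4·0 = 4740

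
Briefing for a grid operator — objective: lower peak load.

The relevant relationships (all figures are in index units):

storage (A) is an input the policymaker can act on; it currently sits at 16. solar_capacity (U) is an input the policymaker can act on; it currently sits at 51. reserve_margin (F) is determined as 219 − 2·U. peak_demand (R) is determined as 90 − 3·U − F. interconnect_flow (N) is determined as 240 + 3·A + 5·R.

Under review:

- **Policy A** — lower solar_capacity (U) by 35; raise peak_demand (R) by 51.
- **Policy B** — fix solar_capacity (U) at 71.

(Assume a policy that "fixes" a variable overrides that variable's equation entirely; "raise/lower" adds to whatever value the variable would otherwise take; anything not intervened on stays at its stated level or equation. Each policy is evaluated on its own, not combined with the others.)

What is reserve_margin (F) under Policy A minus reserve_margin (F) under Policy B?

110

Policy A (U − 35, R + 51):
  U = 51 − 35 = 16
  F = 219 − 2·16 = 187
Policy B (U := 71):
  U = 71
  F = 219 − 2·71 = 77
F: 187 − 77 = 110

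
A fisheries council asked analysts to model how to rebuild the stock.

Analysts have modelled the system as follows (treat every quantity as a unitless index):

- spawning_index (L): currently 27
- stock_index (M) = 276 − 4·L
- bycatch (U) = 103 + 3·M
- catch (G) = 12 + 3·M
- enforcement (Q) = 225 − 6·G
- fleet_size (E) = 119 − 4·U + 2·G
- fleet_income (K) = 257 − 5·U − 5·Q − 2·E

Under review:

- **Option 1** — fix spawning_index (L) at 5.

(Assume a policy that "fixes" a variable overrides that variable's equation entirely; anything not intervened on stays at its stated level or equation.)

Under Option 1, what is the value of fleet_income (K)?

21787

Option 1 (L := 5):
  L = 5
  M = 276 − 4·5 = 256
  U = 103 + 3·256 = 871
  G = 12 + 3·256 = 780
  Q = 225 − 6·780 = -4455
  E = 119 − 4·871 + 2·780 = -1805
  K = 257 − 5·871 − 5·(-4455) − 2·(-1805) = 21787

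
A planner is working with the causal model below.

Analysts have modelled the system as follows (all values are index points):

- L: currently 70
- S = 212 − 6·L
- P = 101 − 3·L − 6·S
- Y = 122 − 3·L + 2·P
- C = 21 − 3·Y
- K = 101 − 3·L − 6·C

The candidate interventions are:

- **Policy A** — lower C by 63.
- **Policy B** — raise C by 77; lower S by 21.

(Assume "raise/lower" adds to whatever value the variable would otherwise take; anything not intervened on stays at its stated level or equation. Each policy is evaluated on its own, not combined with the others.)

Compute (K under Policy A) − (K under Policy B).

-3696

Policy A (C − 63):
  L = 70
  S = 212 − 6·70 = -208
  P = 101 − 3·70 − 6·(-208) = 1139
  Y = 122 − 3·70 + 2·1139 = 2190
  C = 21 − 3·2190 (−63 from intervention) = -6612
  K = 101 − 3·70 − 6·(-6612) = 39563
Policy B (C + 77, S − 21):
  L = 70
  S = 212 − 6·70 (−21 from intervention) = -229
  P = 101 − 3·70 − 6·(-229) = 1265
  Y = 122 − 3·70 + 2·1265 = 2442
  C = 21 − 3·2442 (+77 from intervention) = -7228
  K = 101 − 3·70 − 6·(-7228) = 43259
K: 39563 − 43259 = -3696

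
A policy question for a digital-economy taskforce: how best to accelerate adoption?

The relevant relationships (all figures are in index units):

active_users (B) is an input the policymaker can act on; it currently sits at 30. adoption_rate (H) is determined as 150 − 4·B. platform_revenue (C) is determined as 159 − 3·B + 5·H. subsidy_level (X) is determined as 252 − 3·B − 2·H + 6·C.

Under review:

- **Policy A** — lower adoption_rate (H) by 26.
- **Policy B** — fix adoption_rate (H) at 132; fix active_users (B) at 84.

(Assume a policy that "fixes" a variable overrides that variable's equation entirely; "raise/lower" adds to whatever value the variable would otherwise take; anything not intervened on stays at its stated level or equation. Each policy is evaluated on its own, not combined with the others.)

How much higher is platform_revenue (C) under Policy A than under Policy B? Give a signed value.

Policy A (H − 26):
  B = 30
  H = 150 − 4·30 (−26 from intervention) = 4
  C = 159 − 3·30 + 5·4 = 89
Policy B (H := 132, B := 84):
  B = 84
  H = 132
  C = 159 − 3·84 + 5·132 = 567
C: 89 − 567 = -478

-478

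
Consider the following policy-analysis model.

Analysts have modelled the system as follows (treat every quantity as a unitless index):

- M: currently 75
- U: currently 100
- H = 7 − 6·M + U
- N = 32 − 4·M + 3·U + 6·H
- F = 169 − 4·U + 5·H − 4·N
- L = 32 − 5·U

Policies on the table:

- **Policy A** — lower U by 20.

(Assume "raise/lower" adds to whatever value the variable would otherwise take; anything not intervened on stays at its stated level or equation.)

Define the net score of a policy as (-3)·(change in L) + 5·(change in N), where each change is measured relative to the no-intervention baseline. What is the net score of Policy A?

-1200

Baseline:
  M = 75
  U = 100
  H = 7 − 6·75 + 100 = -343
  N = 32 − 4·75 + 3·100 + 6·(-343) = -2026
  L = 32 − 5·100 = -468
Policy A (U − 20):
  M = 75
  U = 100 − 20 = 80
  H = 7 − 6·75 + 80 = -363
  N = 32 − 4·75 + 3·80 + 6·(-363) = -2206
  L = 32 − 5·80 = -368
ΔL = -368 − (-468) = 100; ΔN = -2206 − (-2026) = -180
Score = (-3)·100 + 5·(-180) = -1200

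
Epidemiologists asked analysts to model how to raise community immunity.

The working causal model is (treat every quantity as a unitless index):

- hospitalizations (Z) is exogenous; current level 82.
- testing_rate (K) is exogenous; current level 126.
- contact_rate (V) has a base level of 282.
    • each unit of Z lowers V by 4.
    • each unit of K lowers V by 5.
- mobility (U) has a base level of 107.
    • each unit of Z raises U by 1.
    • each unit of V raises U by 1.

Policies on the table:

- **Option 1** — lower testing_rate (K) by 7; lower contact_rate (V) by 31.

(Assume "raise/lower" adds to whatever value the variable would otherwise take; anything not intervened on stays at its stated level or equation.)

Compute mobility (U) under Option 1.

-483

Option 1 (K − 7, V − 31):
  Z = 82
  K = 126 − 7 = 119
  V = 282 − 4·82 − 5·119 (−31 from intervention) = -672
  U = 107 + 82 + (-672) = -483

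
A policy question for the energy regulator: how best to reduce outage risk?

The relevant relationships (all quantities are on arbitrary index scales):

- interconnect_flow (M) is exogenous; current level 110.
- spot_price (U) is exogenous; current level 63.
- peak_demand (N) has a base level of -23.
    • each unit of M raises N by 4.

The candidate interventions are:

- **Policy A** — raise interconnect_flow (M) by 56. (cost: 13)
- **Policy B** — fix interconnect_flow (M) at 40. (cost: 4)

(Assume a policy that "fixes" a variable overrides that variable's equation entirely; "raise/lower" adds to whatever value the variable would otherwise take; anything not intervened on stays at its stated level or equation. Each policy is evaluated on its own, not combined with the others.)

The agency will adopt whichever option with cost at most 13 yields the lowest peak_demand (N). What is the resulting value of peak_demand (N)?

137

Policy A (M + 56):
  M = 110 + 56 = 166
  N = -23 + 4·166 = 641
Policy B (M := 40):
  M = 40
  N = -23 + 4·40 = 137
Comparing — Policy A: N=641, Policy B: N=137. Lowest is 137 (Policy B).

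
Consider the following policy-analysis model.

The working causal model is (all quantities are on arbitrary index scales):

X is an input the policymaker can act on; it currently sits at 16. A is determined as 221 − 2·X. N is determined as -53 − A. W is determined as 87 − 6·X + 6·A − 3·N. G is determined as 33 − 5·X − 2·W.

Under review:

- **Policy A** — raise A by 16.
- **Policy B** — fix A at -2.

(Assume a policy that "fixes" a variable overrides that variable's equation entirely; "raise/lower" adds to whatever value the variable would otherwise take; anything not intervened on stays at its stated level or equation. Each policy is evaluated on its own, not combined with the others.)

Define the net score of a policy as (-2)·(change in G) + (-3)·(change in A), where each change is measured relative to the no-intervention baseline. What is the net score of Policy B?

Baseline:
  X = 16
  A = 221 − 2·16 = 189
  N = -53 − 189 = -242
  W = 87 − 6·16 + 6·189 − 3·(-242) = 1851
  G = 33 − 5·16 − 2·1851 = -3749
Policy B (A := -2):
  X = 16
  A = -2
  N = -53 − (-2) = -51
  W = 87 − 6·16 + 6·(-2) − 3·(-51) = 132
  G = 33 − 5·16 − 2·132 = -311
ΔG = -311 − (-3749) = 3438; ΔA = -2 − 189 = -191
Score = (-2)·3438 + (-3)·(-191) = -6303

-6303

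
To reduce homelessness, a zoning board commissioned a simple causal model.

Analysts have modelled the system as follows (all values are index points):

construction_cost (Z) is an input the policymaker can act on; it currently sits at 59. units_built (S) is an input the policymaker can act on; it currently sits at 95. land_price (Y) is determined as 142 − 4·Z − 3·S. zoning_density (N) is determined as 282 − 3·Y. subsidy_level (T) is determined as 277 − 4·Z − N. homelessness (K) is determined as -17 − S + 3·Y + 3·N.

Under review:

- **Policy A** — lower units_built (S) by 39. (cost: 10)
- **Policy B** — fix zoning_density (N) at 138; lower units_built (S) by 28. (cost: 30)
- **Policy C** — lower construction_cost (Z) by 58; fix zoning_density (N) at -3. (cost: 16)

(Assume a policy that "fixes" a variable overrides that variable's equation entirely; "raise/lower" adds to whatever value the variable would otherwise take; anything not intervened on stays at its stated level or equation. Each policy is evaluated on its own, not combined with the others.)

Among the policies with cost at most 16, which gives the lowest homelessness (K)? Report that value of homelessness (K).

-562

Policy A (S − 39):
  Z = 59
  S = 95 − 39 = 56
  Y = 142 − 4·59 − 3·56 = -262
  N = 282 − 3·(-262) = 1068
  K = -17 − 56 + 3·(-262) + 3·1068 = 2345
Policy C (Z − 58, N := -3):
  Z = 59 − 58 = 1
  S = 95
  Y = 142 − 4·1 − 3·95 = -147
  N = -3
  K = -17 − 95 + 3·(-147) + 3·(-3) = -562
Comparing — Policy A: K=2345, Policy C: K=-562. Lowest is -562 (Policy C).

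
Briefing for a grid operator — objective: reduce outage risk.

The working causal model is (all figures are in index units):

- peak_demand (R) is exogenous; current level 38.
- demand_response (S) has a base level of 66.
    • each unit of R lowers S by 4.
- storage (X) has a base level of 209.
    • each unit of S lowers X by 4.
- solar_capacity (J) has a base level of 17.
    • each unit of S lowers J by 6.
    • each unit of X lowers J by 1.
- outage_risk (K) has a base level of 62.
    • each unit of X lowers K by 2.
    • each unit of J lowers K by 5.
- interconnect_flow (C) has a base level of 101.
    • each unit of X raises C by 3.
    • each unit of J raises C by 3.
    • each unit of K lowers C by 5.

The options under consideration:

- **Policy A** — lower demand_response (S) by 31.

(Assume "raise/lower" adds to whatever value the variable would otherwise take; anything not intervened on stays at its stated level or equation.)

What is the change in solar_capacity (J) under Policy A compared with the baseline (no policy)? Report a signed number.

Baseline:
  R = 38
  S = 66 − 4·38 = -86
  X = 209 − 4·(-86) = 553
  J = 17 − 6·(-86) − 553 = -20
Policy A (S − 31):
  R = 38
  S = 66 − 4·38 (−31 from intervention) = -117
  X = 209 − 4·(-117) = 677
  J = 17 − 6·(-117) − 677 = 42
Change in J: 42 − (-20) = 62

62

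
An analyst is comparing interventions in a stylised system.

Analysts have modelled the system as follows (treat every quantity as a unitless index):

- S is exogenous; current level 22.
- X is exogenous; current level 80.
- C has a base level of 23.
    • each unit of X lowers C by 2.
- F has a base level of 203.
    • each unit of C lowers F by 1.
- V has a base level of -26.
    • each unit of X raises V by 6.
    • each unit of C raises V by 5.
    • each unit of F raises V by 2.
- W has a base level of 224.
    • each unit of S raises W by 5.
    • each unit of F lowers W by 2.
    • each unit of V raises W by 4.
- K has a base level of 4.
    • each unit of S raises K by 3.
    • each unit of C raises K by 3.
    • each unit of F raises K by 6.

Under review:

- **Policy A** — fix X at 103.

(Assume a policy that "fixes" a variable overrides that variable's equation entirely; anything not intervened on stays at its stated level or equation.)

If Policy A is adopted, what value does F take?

386

Policy A (X := 103):
  X = 103
  C = 23 − 2·103 = -183
  F = 203 − (-183) = 386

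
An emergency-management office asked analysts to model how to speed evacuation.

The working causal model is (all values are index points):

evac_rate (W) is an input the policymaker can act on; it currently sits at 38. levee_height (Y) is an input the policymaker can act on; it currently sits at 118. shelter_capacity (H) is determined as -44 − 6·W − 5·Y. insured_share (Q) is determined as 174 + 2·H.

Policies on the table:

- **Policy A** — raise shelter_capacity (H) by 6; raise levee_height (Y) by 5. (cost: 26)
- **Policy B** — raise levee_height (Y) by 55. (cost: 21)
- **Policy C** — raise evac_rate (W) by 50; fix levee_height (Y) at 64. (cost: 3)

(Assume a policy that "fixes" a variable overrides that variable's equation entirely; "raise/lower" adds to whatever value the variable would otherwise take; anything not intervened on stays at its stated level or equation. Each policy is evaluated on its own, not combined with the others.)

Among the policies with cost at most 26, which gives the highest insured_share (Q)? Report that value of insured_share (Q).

Policy A (H + 6, Y + 5):
  W = 38
  Y = 118 + 5 = 123
  H = -44 − 6·38 − 5·123 (+6 from intervention) = -881
  Q = 174 + 2·(-881) = -1588
Policy B (Y + 55):
  W = 38
  Y = 118 + 55 = 173
  H = -44 − 6·38 − 5·173 = -1137
  Q = 174 + 2·(-1137) = -2100
Policy C (W + 50, Y := 64):
  W = 38 + 50 = 88
  Y = 64
  H = -44 − 6·88 − 5·64 = -892
  Q = 174 + 2·(-892) = -1610
Comparing — Policy A: Q=-1588, Policy B: Q=-2100, Policy C: Q=-1610. Highest is -1588 (Policy A).

-1588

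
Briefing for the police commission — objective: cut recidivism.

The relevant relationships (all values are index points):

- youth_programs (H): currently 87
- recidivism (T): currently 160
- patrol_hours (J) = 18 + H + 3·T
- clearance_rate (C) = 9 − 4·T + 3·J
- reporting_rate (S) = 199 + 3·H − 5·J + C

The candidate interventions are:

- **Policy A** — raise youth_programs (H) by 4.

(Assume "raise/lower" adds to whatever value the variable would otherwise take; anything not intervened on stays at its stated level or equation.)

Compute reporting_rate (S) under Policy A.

-1337

Policy A (H + 4):
  H = 87 + 4 = 91
  T = 160
  J = 18 + 91 + 3·160 = 589
  C = 9 − 4·160 + 3·589 = 1136
  S = 199 + 3·91 − 5·589 + 1136 = -1337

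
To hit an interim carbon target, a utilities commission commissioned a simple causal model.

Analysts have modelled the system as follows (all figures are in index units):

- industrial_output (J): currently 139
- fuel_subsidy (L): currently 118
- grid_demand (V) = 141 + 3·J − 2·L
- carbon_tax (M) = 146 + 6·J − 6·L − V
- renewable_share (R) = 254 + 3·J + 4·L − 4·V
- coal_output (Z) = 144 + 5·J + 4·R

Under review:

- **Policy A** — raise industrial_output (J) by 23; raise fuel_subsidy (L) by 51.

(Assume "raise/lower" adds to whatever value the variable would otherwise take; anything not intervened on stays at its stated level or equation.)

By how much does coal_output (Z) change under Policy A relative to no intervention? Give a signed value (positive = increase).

Baseline:
  J = 139
  L = 118
  V = 141 + 3·139 − 2·118 = 322
  R = 254 + 3·139 + 4·118 − 4·322 = -145
  Z = 144 + 5·139 + 4·(-145) = 259
Policy A (J + 23, L + 51):
  J = 139 + 23 = 162
  L = 118 + 51 = 169
  V = 141 + 3·162 − 2·169 = 289
  R = 254 + 3·162 + 4·169 − 4·289 = 260
  Z = 144 + 5·162 + 4·260 = 1994
Change in Z: 1994 − 259 = 1735

1735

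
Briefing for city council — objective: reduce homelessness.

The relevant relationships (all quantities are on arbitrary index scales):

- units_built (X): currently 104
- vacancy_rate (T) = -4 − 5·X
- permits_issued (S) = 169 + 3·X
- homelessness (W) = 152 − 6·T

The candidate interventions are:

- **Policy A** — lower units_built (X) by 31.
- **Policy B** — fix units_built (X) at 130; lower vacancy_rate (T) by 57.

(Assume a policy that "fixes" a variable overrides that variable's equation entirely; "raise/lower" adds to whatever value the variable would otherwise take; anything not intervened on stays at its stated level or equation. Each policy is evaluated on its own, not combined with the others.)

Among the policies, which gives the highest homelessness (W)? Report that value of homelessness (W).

Policy A (X − 31):
  X = 104 − 31 = 73
  T = -4 − 5·73 = -369
  W = 152 − 6·(-369) = 2366
Policy B (X := 130, T − 57):
  X = 130
  T = -4 − 5·130 (−57 from intervention) = -711
  W = 152 − 6·(-711) = 4418
Comparing — Policy A: W=2366, Policy B: W=4418. Highest is 4418 (Policy B).

4418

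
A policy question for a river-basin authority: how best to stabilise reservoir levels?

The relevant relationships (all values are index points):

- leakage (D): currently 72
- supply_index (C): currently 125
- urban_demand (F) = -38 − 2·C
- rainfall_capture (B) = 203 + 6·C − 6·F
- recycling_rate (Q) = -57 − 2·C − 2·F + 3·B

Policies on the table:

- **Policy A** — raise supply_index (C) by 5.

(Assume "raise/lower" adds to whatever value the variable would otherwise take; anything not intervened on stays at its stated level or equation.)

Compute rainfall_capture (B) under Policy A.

Policy A (C + 5):
  C = 125 + 5 = 130
  F = -38 − 2·130 = -298
  B = 203 + 6·130 − 6·(-298) = 2771

2771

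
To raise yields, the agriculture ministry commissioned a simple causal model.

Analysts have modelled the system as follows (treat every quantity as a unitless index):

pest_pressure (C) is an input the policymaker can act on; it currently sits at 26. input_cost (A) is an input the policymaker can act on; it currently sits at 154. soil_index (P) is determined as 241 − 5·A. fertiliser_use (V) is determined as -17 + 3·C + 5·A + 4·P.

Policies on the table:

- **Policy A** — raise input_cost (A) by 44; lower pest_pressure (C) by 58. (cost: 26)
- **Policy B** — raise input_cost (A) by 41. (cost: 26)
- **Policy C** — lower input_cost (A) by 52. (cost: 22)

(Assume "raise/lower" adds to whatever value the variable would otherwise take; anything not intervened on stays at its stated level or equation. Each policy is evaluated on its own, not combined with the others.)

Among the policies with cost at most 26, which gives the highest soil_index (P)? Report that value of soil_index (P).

Policy A (A + 44, C − 58):
  A = 154 + 44 = 198
  P = 241 − 5·198 = -749
Policy B (A + 41):
  A = 154 + 41 = 195
  P = 241 − 5·195 = -734
Policy C (A − 52):
  A = 154 − 52 = 102
  P = 241 − 5·102 = -269
Comparing — Policy A: P=-749, Policy B: P=-734, Policy C: P=-269. Highest is -269 (Policy C).

-269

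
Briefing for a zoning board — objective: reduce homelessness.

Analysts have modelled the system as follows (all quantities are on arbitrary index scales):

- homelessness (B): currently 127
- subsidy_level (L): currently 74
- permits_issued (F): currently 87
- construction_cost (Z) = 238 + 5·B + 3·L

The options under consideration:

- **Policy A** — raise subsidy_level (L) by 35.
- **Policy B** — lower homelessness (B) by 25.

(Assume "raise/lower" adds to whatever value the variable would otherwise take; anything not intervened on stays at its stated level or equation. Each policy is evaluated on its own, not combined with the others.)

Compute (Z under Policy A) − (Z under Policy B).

Policy A (L + 35):
  B = 127
  L = 74 + 35 = 109
  Z = 238 + 5·127 + 3·109 = 1200
Policy B (B − 25):
  B = 127 − 25 = 102
  L = 74
  Z = 238 + 5·102 + 3·74 = 970
Z: 1200 − 970 = 230

230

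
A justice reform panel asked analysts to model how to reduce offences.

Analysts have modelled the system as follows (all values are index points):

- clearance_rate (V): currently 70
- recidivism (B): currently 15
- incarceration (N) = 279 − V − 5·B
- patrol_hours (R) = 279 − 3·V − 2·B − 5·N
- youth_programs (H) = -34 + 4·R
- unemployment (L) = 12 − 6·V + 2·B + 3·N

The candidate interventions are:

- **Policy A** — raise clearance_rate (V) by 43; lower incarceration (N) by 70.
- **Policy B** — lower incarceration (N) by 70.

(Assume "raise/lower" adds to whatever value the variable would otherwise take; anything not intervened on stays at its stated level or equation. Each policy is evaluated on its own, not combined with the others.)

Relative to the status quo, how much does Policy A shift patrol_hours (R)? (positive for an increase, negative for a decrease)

Baseline:
  V = 70
  B = 15
  N = 279 − 70 − 5·15 = 134
  R = 279 − 3·70 − 2·15 − 5·134 = -631
Policy A (V + 43, N − 70):
  V = 70 + 43 = 113
  B = 15
  N = 279 − 113 − 5·15 (−70 from intervention) = 21
  R = 279 − 3·113 − 2·15 − 5·21 = -195
Change in R: -195 − (-631) = 436

436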